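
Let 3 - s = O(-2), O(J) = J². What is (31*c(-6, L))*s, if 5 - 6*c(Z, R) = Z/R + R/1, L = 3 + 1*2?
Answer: -31/5 ≈ -6.2000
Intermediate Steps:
L = 5 (L = 3 + 2 = 5)
c(Z, R) = ⅚ - R/6 - Z/(6*R) (c(Z, R) = ⅚ - (Z/R + R/1)/6 = ⅚ - (Z/R + R*1)/6 = ⅚ - (Z/R + R)/6 = ⅚ - (R + Z/R)/6 = ⅚ + (-R/6 - Z/(6*R)) = ⅚ - R/6 - Z/(6*R))
s = -1 (s = 3 - 1*(-2)² = 3 - 1*4 = 3 - 4 = -1)
(31*c(-6, L))*s = (31*((⅙)*(-1*(-6) - 1*5*(-5 + 5))/5))*(-1) = (31*((⅙)*(⅕)*(6 - 1*5*0)))*(-1) = (31*((⅙)*(⅕)*(6 + 0)))*(-1) = (31*((⅙)*(⅕)*6))*(-1) = (31*(⅕))*(-1) = (31/5)*(-1) = -31/5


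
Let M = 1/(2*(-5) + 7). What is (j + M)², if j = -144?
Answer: 187489/9 ≈ 20832.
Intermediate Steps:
M = -⅓ (M = 1/(-10 + 7) = 1/(-3) = -⅓ ≈ -0.33333)
(j + M)² = (-144 - ⅓)² = (-433/3)² = 187489/9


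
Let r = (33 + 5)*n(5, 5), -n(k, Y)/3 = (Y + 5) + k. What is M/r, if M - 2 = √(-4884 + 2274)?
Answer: -1/855 - I*√290/570 ≈ -0.0011696 - 0.029876*I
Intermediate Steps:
n(k, Y) = -15 - 3*Y - 3*k (n(k, Y) = -3*((Y + 5) + k) = -3*((5 + Y) + k) = -3*(5 + Y + k) = -15 - 3*Y - 3*k)
M = 2 + 3*I*√290 (M = 2 + √(-4884 + 2274) = 2 + √(-2610) = 2 + 3*I*√290 ≈ 2.0 + 51.088*I)
r = -1710 (r = (33 + 5)*(-15 - 3*5 - 3*5) = 38*(-15 - 15 - 15) = 38*(-45) = -1710)
M/r = (2 + 3*I*√290)/(-1710) = (2 + 3*I*√290)*(-1/1710) = -1/855 - I*√290/570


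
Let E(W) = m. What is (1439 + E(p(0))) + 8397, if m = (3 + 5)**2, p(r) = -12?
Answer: 9900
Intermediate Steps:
m = 64 (m = 8**2 = 64)
E(W) = 64
(1439 + E(p(0))) + 8397 = (1439 + 64) + 8397 = 1503 + 8397 = 9900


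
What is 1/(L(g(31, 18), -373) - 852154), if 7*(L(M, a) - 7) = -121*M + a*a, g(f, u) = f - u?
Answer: -7/5827473 ≈ -1.2012e-6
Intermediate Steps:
L(M, a) = 7 - 121*M/7 + a**2/7 (L(M, a) = 7 + (-121*M + a*a)/7 = 7 + (-121*M + a**2)/7 = 7 + (a**2 - 121*M)/7 = 7 + (-121*M/7 + a**2/7) = 7 - 121*M/7 + a**2/7)
1/(L(g(31, 18), -373) - 852154) = 1/((7 - 121*(31 - 1*18)/7 + (1/7)*(-373)**2) - 852154) = 1/((7 - 121*(31 - 18)/7 + (1/7)*139129) - 852154) = 1/((7 - 121/7*13 + 139129/7) - 852154) = 1/((7 - 1573/7 + 139129/7) - 852154) = 1/(137605/7 - 852154) = 1/(-5827473/7) = -7/5827473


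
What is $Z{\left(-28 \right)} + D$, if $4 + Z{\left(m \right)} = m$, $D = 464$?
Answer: $432$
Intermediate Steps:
$Z{\left(m \right)} = -4 + m$
$Z{\left(-28 \right)} + D = \left(-4 - 28\right) + 464 = -32 + 464 = 432$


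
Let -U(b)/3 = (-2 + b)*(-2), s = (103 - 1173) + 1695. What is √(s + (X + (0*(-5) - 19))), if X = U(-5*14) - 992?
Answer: I*√818 ≈ 28.601*I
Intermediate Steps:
s = 625 (s = -1070 + 1695 = 625)
U(b) = -12 + 6*b (U(b) = -3*(-2 + b)*(-2) = -3*(4 - 2*b) = -12 + 6*b)
X = -1424 (X = (-12 + 6*(-5*14)) - 992 = (-12 + 6*(-70)) - 992 = (-12 - 420) - 992 = -432 - 992 = -1424)
√(s + (X + (0*(-5) - 19))) = √(625 + (-1424 + (0*(-5) - 19))) = √(625 + (-1424 + (0 - 19))) = √(625 + (-1424 - 19)) = √(625 - 1443) = √(-818) = I*√818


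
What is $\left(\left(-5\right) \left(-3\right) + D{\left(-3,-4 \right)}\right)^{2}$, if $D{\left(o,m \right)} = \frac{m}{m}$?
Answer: $256$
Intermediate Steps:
$D{\left(o,m \right)} = 1$
$\left(\left(-5\right) \left(-3\right) + D{\left(-3,-4 \right)}\right)^{2} = \left(\left(-5\right) \left(-3\right) + 1\right)^{2} = \left(15 + 1\right)^{2} = 16^{2} = 256$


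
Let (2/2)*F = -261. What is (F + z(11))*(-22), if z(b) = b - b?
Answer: 5742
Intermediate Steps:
F = -261
z(b) = 0
(F + z(11))*(-22) = (-261 + 0)*(-22) = -261*(-22) = 5742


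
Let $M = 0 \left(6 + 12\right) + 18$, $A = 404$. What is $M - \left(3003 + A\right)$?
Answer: $-3389$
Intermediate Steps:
$M = 18$ ($M = 0 \cdot 18 + 18 = 0 + 18 = 18$)
$M - \left(3003 + A\right) = 18 - 3407 = -3389$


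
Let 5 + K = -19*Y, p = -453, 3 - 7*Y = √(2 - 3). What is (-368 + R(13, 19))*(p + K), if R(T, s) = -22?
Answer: 1272570/7 - 7410*I/7 ≈ 1.818e+5 - 1058.6*I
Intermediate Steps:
Y = 3/7 - I/7 (Y = 3/7 - √(2 - 3)/7 = 3/7 - I/7 ≈ 0.42857 - 0.14286*I)
K = -92/7 + 19*I/7 (K = -5 - 19*(3/7 - I/7) = -5 + (-57/7 + 19*I/7) = -92/7 + 19*I/7 ≈ -13.143 + 2.7143*I)
(-368 + R(13, 19))*(p + K) = (-368 - 22)*(-453 + (-92/7 + 19*I/7)) = -390*(-3263/7 + 19*I/7) = 1272570/7 - 7410*I/7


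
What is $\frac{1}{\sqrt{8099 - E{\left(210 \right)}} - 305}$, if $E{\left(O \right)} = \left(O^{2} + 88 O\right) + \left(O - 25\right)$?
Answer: $- \frac{305}{147691} - \frac{3 i \sqrt{6074}}{147691} \approx -0.0020651 - 0.0015831 i$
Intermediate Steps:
$E{\left(O \right)} = -25 + O^{2} + 89 O$ ($E{\left(O \right)} = \left(O^{2} + 88 O\right) + \left(-25 + O\right) = -25 + O^{2} + 89 O$)
$\frac{1}{\sqrt{8099 - E{\left(210 \right)}} - 305} = \frac{1}{\sqrt{8099 - \left(-25 + 210^{2} + 89 \cdot 210\right)} - 305} = \frac{1}{\sqrt{8099 - \left(-25 + 44100 + 18690\right)} - 305} = \frac{1}{\sqrt{8099 - 62765} - 305} = \frac{1}{\sqrt{-54666} - 305} = \frac{1}{3 i \sqrt{6074} - 305} = \frac{1}{-305 + 3 i \sqrt{6074}}$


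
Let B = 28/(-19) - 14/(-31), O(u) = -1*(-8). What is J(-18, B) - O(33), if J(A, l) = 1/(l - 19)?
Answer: -94933/11793 ≈ -8.0499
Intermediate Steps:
O(u) = 8
B = -602/589 (B = 28*(-1/19) - 14*(-1/31) = -28/19 + 14/31 = -602/589 ≈ -1.0221)
J(A, l) = 1/(-19 + l)
J(-18, B) - O(33) = 1/(-19 - 602/589) - 1*8 = 1/(-11793/589) - 8 = -589/11793 - 8 = -94933/11793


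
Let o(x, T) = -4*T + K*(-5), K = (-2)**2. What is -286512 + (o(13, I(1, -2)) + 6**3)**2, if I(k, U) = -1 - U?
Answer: -249648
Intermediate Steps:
K = 4
o(x, T) = -20 - 4*T (o(x, T) = -4*T + 4*(-5) = -4*T - 20 = -20 - 4*T)
-286512 + (o(13, I(1, -2)) + 6**3)**2 = -286512 + ((-20 - 4*(-1 - 1*(-2))) + 6**3)**2 = -286512 + ((-20 - 4*(-1 + 2)) + 216)**2 = -286512 + ((-20 - 4*1) + 216)**2 = -286512 + ((-20 - 4) + 216)**2 = -286512 + (-24 + 216)**2 = -286512 + 192**2 = -286512 + 36864 = -249648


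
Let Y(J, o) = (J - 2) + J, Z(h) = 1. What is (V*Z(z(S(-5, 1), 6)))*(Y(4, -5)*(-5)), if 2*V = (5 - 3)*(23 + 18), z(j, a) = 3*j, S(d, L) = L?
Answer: -1230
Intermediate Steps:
V = 41 (V = ((5 - 3)*(23 + 18))/2 = (2*41)/2 = (½)*82 = 41)
Y(J, o) = -2 + 2*J (Y(J, o) = (-2 + J) + J = -2 + 2*J)
(V*Z(z(S(-5, 1), 6)))*(Y(4, -5)*(-5)) = (41*1)*((-2 + 2*4)*(-5)) = 41*((-2 + 8)*(-5)) = 41*(6*(-5)) = 41*(-30) = -1230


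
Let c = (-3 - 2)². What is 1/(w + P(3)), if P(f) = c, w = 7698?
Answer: 1/7723 ≈ 0.00012948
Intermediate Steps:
c = 25 (c = (-5)² = 25)
P(f) = 25
1/(w + P(3)) = 1/(7698 + 25) = 1/7723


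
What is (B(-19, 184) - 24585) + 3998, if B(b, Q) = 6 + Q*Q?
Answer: 13275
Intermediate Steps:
B(b, Q) = 6 + Q²
(B(-19, 184) - 24585) + 3998 = ((6 + 184²) - 24585) + 3998 = ((6 + 33856) - 24585) + 3998 = (33862 - 24585) + 3998 = 9277 + 3998 = 13275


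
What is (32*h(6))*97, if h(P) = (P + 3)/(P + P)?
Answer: 2328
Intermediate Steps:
h(P) = (3 + P)/(2*P) (h(P) = (3 + P)/((2*P)) = (3 + P)*(1/(2*P)) = (3 + P)/(2*P))
(32*h(6))*97 = (32*((½)*(3 + 6)/6))*97 = (32*((½)*(⅙)*9))*97 = (32*(¾))*97 = 24*97 = 2328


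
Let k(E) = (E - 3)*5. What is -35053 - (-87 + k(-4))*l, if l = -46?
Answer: -40665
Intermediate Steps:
k(E) = -15 + 5*E (k(E) = (-3 + E)*5 = -15 + 5*E)
-35053 - (-87 + k(-4))*l = -35053 - (-87 + (-15 + 5*(-4)))*(-46) = -35053 - (-87 + (-15 - 20))*(-46) = -35053 - (-87 - 35)*(-46) = -35053 - (-122)*(-46) = -35053 - 1*5612 = -35053 - 5612 = -40665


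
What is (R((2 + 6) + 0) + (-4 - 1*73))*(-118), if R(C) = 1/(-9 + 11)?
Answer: 9027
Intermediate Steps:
R(C) = ½ (R(C) = 1/2 = ½)
(R((2 + 6) + 0) + (-4 - 1*73))*(-118) = (½ + (-4 - 1*73))*(-118) = (½ + (-4 - 73))*(-118) = (½ - 77)*(-118) = -153/2*(-118) = 9027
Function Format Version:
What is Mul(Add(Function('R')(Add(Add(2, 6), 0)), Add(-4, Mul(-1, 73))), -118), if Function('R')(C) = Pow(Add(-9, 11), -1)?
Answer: 9027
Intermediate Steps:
Function('R')(C) = Rational(1, 2) (Function('R')(C) = Pow(2, -1) = Rational(1, 2))
Mul(Add(Function('R')(Add(Add(2, 6), 0)), Add(-4, Mul(-1, 73))), -118) = Mul(Add(Rational(1, 2), Add(-4, Mul(-1, 73))), -118) = Mul(Add(Rational(1, 2), Add(-4, -73)), -118) = Mul(Add(Rational(1, 2), -77), -118) = Mul(Rational(-153, 2), -118) = 9027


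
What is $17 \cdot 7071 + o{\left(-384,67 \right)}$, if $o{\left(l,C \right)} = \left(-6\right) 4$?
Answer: $120183$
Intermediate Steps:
$o{\left(l,C \right)} = -24$
$17 \cdot 7071 + o{\left(-384,67 \right)} = 17 \cdot 7071 - 24 = 120207 - 24 = 120183$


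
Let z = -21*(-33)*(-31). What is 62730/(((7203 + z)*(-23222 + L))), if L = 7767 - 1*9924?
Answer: 3/17332 ≈ 0.00017309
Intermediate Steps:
L = -2157 (L = 7767 - 9924 = -2157)
z = -21483 (z = 693*(-31) = -21483)
62730/(((7203 + z)*(-23222 + L))) = 62730/(((7203 - 21483)*(-23222 - 2157))) = 62730/((-14280*(-25379))) = 62730/362412120 = 62730*(1/362412120) = 3/17332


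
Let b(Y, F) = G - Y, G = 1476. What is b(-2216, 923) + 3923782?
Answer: 3927474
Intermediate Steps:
b(Y, F) = 1476 - Y
b(-2216, 923) + 3923782 = (1476 - 1*(-2216)) + 3923782 = (1476 + 2216) + 3923782 = 3692 + 3923782 = 3927474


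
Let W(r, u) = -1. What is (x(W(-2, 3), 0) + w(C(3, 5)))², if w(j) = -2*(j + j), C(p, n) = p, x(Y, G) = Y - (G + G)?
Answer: 169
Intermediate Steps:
x(Y, G) = Y - 2*G
w(j) = -4*j
(x(W(-2, 3), 0) + w(C(3, 5)))² = ((-1 - 2*0) - 4*3)² = ((-1 + 0) - 12)² = (-1 - 12)² = (-13)² = 169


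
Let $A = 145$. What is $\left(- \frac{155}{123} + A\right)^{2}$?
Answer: $\frac{312582400}{15129} \approx 20661.0$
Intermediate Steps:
$\left(- \frac{155}{123} + A\right)^{2} = \left(- \frac{155}{123} + 145\right)^{2} = \left(\frac{17680}{123}\right)^{2} = \frac{312582400}{15129}$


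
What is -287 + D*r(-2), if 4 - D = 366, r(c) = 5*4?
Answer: -7527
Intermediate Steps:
r(c) = 20
D = -362 (D = 4 - 1*366 = 4 - 366 = -362)
-287 + D*r(-2) = -287 - 362*20 = -287 - 7240 = -7527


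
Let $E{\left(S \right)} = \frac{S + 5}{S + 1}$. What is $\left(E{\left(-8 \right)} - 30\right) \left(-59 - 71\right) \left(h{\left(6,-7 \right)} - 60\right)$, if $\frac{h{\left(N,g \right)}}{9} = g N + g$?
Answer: $- \frac{13481910}{7} \approx -1.926 \cdot 10^{6}$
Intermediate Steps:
$h{\left(N,g \right)} = 9 g + 9 N g$ ($h{\left(N,g \right)} = 9 \left(g N + g\right) = 9 \left(N g + g\right) = 9 \left(g + N g\right) = 9 g + 9 N g$)
$E{\left(S \right)} = \frac{5 + S}{1 + S}$
$\left(E{\left(-8 \right)} - 30\right) \left(-59 - 71\right) \left(h{\left(6,-7 \right)} - 60\right) = \left(\frac{5 - 8}{1 - 8} - 30\right) \left(-59 - 71\right) \left(9 \left(-7\right) \left(1 + 6\right) - 60\right) = \left(\frac{1}{-7} \left(-3\right) - 30\right) \left(-130\right) \left(9 \left(-7\right) 7 - 60\right) = \left(\left(- \frac{1}{7}\right) \left(-3\right) - 30\right) \left(-130\right) \left(-441 - 60\right) = \left(\frac{3}{7} - 30\right) \left(-130\right) \left(-501\right) = \left(- \frac{207}{7}\right) \left(-130\right) \left(-501\right) = \frac{26910}{7} \left(-501\right) = - \frac{13481910}{7}$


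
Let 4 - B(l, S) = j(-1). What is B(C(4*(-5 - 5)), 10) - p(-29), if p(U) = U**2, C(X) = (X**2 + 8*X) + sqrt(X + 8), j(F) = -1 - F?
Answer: -837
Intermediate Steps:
C(X) = X**2 + sqrt(8 + X) + 8*X (C(X) = (X**2 + 8*X) + sqrt(8 + X) = X**2 + sqrt(8 + X) + 8*X)
B(l, S) = 4 (B(l, S) = 4 - (-1 - 1*(-1)) = 4 - (-1 + 1) = 4 - 1*0 = 4 + 0 = 4)
B(C(4*(-5 - 5)), 10) - p(-29) = 4 - 1*(-29)**2 = 4 - 1*841 = 4 - 841 = -837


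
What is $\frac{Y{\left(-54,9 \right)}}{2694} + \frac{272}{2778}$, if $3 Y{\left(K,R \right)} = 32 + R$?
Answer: $\frac{385367}{3741966} \approx 0.10299$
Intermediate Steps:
$Y{\left(K,R \right)} = \frac{32}{3} + \frac{R}{3}$ ($Y{\left(K,R \right)} = \frac{32 + R}{3} = \frac{32}{3} + \frac{R}{3}$)
$\frac{Y{\left(-54,9 \right)}}{2694} + \frac{272}{2778} = \frac{\frac{32}{3} + \frac{1}{3} \cdot 9}{2694} + \frac{272}{2778} = \left(\frac{32}{3} + 3\right) \frac{1}{2694} + 272 \cdot \frac{1}{2778} = \frac{41}{3} \cdot \frac{1}{2694} + \frac{136}{1389} = \frac{41}{8082} + \frac{136}{1389} = \frac{385367}{3741966}$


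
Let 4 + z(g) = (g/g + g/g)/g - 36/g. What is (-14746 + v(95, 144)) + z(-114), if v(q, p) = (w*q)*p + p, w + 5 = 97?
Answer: 70905395/57 ≈ 1.2440e+6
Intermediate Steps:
w = 92 (w = -5 + 97 = 92)
v(q, p) = p + 92*p*q (v(q, p) = (92*q)*p + p = 92*p*q + p = p + 92*p*q)
z(g) = -4 - 34/g (z(g) = -4 + ((g/g + g/g)/g - 36/g) = -4 + ((1 + 1)/g - 36/g) = -4 + (2/g - 36/g) = -4 - 34/g)
(-14746 + v(95, 144)) + z(-114) = (-14746 + 144*(1 + 92*95)) + (-4 - 34/(-114)) = (-14746 + 144*(1 + 8740)) + (-4 - 34*(-1/114)) = (-14746 + 144*8741) + (-4 + 17/57) = (-14746 + 1258704) - 211/57 = 1243958 - 211/57 = 70905395/57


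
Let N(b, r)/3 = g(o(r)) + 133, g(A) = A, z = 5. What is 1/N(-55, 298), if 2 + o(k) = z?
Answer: 1/408 ≈ 0.0024510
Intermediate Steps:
o(k) = 3 (o(k) = -2 + 5 = 3)
N(b, r) = 408 (N(b, r) = 3*(3 + 133) = 3*136 = 408)
1/N(-55, 298) = 1/408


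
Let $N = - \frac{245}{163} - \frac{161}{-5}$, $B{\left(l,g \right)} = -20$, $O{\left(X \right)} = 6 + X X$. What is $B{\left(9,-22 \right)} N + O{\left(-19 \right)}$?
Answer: $- \frac{40251}{163} \approx -246.94$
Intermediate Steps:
$O{\left(X \right)} = 6 + X^{2}$
$N = \frac{25018}{815}$ ($N = \left(-245\right) \frac{1}{163} - - \frac{161}{5} = - \frac{245}{163} + \frac{161}{5} = \frac{25018}{815} \approx 30.697$)
$B{\left(9,-22 \right)} N + O{\left(-19 \right)} = \left(-20\right) \frac{25018}{815} + \left(6 + \left(-19\right)^{2}\right) = - \frac{100072}{163} + \left(6 + 361\right) = - \frac{100072}{163} + 367 = - \frac{40251}{163}$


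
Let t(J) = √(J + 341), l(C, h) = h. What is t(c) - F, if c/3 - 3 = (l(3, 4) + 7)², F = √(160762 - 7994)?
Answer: √713 - 8*√2387 ≈ -364.15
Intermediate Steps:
F = 8*√2387 (F = √152768 = 8*√2387 ≈ 390.86)
c = 372 (c = 9 + 3*(4 + 7)² = 9 + 3*11² = 9 + 3*121 = 9 + 363 = 372)
t(J) = √(341 + J)
t(c) - F = √(341 + 372) - 8*√2387 = √713 - 8*√2387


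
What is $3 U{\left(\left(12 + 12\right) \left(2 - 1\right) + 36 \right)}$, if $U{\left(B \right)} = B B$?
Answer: $10800$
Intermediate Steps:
$U{\left(B \right)} = B^{2}$
$3 U{\left(\left(12 + 12\right) \left(2 - 1\right) + 36 \right)} = 3 \left(\left(12 + 12\right) \left(2 - 1\right) + 36\right)^{2} = 3 \left(24 \cdot 1 + 36\right)^{2} = 3 \left(24 + 36\right)^{2} = 3 \cdot 60^{2} = 3 \cdot 3600 = 10800$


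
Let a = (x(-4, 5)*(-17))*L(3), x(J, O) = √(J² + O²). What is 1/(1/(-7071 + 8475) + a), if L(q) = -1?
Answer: -1404/23356938383 + 33510672*√41/23356938383 ≈ 0.0091866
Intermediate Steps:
a = 17*√41 (a = (√((-4)² + 5²)*(-17))*(-1) = (√(16 + 25)*(-17))*(-1) = (√41*(-17))*(-1) = -17*√41*(-1) = 17*√41 ≈ 108.85)
1/(1/(-7071 + 8475) + a) = 1/(1/(-7071 + 8475) + 17*√41) = 1/(1/1404 + 17*√41)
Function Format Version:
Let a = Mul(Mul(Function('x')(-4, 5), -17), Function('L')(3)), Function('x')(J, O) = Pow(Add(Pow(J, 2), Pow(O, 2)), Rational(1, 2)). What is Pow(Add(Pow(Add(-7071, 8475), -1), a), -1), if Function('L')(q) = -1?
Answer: Add(Rational(-1404, 23356938383), Mul(Rational(33510672, 23356938383), Pow(41, Rational(1, 2)))) ≈ 0.0091866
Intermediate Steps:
a = Mul(17, Pow(41, Rational(1, 2))) (a = Mul(Mul(Pow(Add(Pow(-4, 2), Pow(5, 2)), Rational(1, 2)), -17), -1) = Mul(Mul(Pow(Add(16, 25), Rational(1, 2)), -17), -1) = Mul(Mul(Pow(41, Rational(1, 2)), -17), -1) = Mul(Mul(-17, Pow(41, Rational(1, 2))), -1) = Mul(17, Pow(41, Rational(1, 2))) ≈ 108.85)
Pow(Add(Pow(Add(-7071, 8475), -1), a), -1) = Pow(Add(Pow(Add(-7071, 8475), -1), Mul(17, Pow(41, Rational(1, 2)))), -1) = Pow(Add(Pow(1404, -1), Mul(17, Pow(41, Rational(1, 2)))), -1) = Pow(Add(Rational(1, 1404), Mul(17, Pow(41, Rational(1, 2)))), -1)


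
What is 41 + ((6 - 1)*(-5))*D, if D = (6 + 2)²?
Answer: -1559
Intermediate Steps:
D = 64 (D = 8² = 64)
41 + ((6 - 1)*(-5))*D = 41 + ((6 - 1)*(-5))*64 = 41 + (5*(-5))*64 = 41 - 25*64 = 41 - 1600 = -1559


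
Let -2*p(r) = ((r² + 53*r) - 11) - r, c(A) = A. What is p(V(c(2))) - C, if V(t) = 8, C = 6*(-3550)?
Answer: 42131/2 ≈ 21066.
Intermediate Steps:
C = -21300
p(r) = 11/2 - 26*r - r²/2 (p(r) = -(((r² + 53*r) - 11) - r)/2 = -((-11 + r² + 53*r) - r)/2 = -(-11 + r² + 52*r)/2 = 11/2 - 26*r - r²/2)
p(V(c(2))) - C = (11/2 - 26*8 - ½*8²) - 1*(-21300) = (11/2 - 208 - ½*64) + 21300 = (11/2 - 208 - 32) + 21300 = -469/2 + 21300 = 42131/2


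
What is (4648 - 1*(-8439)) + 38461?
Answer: 51548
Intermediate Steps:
(4648 - 1*(-8439)) + 38461 = (4648 + 8439) + 38461 = 13087 + 38461 = 51548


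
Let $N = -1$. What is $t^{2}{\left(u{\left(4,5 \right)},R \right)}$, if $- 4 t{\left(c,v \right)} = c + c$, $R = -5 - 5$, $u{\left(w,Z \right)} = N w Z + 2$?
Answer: $81$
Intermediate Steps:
$u{\left(w,Z \right)} = 2 - Z w$ ($u{\left(w,Z \right)} = - w Z + 2 = - Z w + 2 = 2 - Z w$)
$R = -10$ ($R = -5 - 5 = -10$)
$t{\left(c,v \right)} = - \frac{c}{2}$ ($t{\left(c,v \right)} = - \frac{c + c}{4} = - \frac{2 c}{4} = - \frac{c}{2}$)
$t^{2}{\left(u{\left(4,5 \right)},R \right)} = \left(- \frac{2 - 5 \cdot 4}{2}\right)^{2} = \left(- \frac{2 - 20}{2}\right)^{2} = \left(\left(- \frac{1}{2}\right) \left(-18\right)\right)^{2} = 9^{2} = 81$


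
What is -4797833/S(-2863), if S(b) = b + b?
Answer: 4797833/5726 ≈ 837.90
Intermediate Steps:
S(b) = 2*b
-4797833/S(-2863) = -4797833/(2*(-2863)) = -4797833/(-5726) = -4797833*(-1/5726) = 4797833/5726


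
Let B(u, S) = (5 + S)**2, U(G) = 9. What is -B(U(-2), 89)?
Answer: -8836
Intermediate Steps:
-B(U(-2), 89) = -(5 + 89)**2 = -1*94**2 = -1*8836 = -8836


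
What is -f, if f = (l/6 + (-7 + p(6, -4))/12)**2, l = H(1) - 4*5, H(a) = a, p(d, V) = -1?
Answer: -529/36 ≈ -14.694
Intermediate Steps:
l = -19 (l = 1 - 4*5 = 1 - 20 = -19)
f = 529/36 (f = (-19/6 + (-7 - 1)/12)**2 = (-19*1/6 - 8*1/12)**2 = (-19/6 - 2/3)**2 = (-23/6)**2 = 529/36 ≈ 14.694)
-f = -1*529/36 = -529/36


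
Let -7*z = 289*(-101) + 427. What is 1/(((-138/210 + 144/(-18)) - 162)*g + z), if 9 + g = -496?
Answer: 7/632035 ≈ 1.1075e-5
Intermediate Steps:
z = 28762/7 (z = -(289*(-101) + 427)/7 = -(-29189 + 427)/7 = -⅐*(-28762) = 28762/7 ≈ 4108.9)
g = -505 (g = -9 - 496 = -505)
1/(((-138/210 + 144/(-18)) - 162)*g + z) = 1/(((-138/210 + 144/(-18)) - 162)*(-505) + 28762/7) = 1/(((-138*1/210 + 144*(-1/18)) - 162)*(-505) + 28762/7) = 1/(((-23/35 - 8) - 162)*(-505) + 28762/7) = 1/((-303/35 - 162)*(-505) + 28762/7) = 1/(-5973/35*(-505) + 28762/7) = 1/(603273/7 + 28762/7) = 1/(632035/7) = 7/632035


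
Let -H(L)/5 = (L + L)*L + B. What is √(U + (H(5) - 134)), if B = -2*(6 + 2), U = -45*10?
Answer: I*√754 ≈ 27.459*I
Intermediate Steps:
U = -450
B = -16 (B = -2*8 = -16)
H(L) = 80 - 10*L² (H(L) = -5*((L + L)*L - 16) = -5*((2*L)*L - 16) = -5*(2*L² - 16) = -5*(-16 + 2*L²) = 80 - 10*L²)
√(U + (H(5) - 134)) = √(-450 + ((80 - 10*5²) - 134)) = √(-450 + ((80 - 10*25) - 134)) = √(-450 + ((80 - 250) - 134)) = √(-450 + (-170 - 134)) = √(-450 - 304) = √(-754) = I*√754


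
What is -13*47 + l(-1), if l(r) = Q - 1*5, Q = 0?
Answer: -616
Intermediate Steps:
l(r) = -5 (l(r) = 0 - 1*5 = 0 - 5 = -5)
-13*47 + l(-1) = -13*47 - 5 = -611 - 5 = -616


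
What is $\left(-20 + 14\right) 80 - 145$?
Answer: $-625$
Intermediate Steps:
$\left(-20 + 14\right) 80 - 145 = \left(-6\right) 80 - 145 = -480 - 145 = -625$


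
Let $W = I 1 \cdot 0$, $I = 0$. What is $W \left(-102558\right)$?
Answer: $0$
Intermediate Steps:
$W = 0$ ($W = 0 \cdot 1 \cdot 0 = 0 \cdot 0 = 0$)
$W \left(-102558\right) = 0 \left(-102558\right) = 0$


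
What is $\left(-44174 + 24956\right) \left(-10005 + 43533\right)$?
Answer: $-644341104$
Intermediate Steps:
$\left(-44174 + 24956\right) \left(-10005 + 43533\right) = \left(-19218\right) 33528 = -644341104$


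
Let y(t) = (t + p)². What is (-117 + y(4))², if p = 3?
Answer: 4624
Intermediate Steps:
y(t) = (3 + t)² (y(t) = (t + 3)² = (3 + t)²)
(-117 + y(4))² = (-117 + (3 + 4)²)² = (-117 + 7²)² = (-117 + 49)² = (-68)² = 4624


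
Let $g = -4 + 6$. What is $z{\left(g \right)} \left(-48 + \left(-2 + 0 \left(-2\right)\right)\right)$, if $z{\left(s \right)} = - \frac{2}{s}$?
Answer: $50$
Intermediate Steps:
$g = 2$
$z{\left(g \right)} \left(-48 + \left(-2 + 0 \left(-2\right)\right)\right) = - \frac{2}{2} \left(-48 + \left(-2 + 0 \left(-2\right)\right)\right) = \left(-2\right) \frac{1}{2} \left(-48 + \left(-2 + 0\right)\right) = - (-48 - 2) = \left(-1\right) \left(-50\right) = 50$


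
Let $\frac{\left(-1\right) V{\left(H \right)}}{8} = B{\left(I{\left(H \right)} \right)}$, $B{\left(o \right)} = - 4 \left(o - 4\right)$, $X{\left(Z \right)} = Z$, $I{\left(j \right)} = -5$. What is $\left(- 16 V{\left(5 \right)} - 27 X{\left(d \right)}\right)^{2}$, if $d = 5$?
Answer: $20007729$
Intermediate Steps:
$B{\left(o \right)} = 16 - 4 o$ ($B{\left(o \right)} = - 4 \left(-4 + o\right) = 16 - 4 o$)
$V{\left(H \right)} = -288$ ($V{\left(H \right)} = - 8 \left(16 - -20\right) = - 8 \left(16 + 20\right) = \left(-8\right) 36 = -288$)
$\left(- 16 V{\left(5 \right)} - 27 X{\left(d \right)}\right)^{2} = \left(\left(-16\right) \left(-288\right) - 135\right)^{2} = \left(4608 - 135\right)^{2} = 4473^{2} = 20007729$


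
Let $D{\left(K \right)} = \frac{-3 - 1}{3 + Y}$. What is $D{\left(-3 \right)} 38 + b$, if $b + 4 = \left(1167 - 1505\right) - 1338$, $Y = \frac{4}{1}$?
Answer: $- \frac{11912}{7} \approx -1701.7$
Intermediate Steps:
$Y = 4$ ($Y = 4 \cdot 1 = 4$)
$D{\left(K \right)} = - \frac{4}{7}$ ($D{\left(K \right)} = \frac{-3 - 1}{3 + 4} = - \frac{4}{7}$)
$b = -1680$ ($b = -4 + \left(\left(1167 - 1505\right) - 1338\right) = -4 - 1676 = -1680$)
$D{\left(-3 \right)} 38 + b = \left(- \frac{4}{7}\right) 38 - 1680 = - \frac{152}{7} - 1680 = - \frac{11912}{7}$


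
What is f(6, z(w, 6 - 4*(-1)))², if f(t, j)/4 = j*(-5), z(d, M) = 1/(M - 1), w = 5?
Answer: 400/81 ≈ 4.9383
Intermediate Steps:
z(d, M) = 1/(-1 + M)
f(t, j) = -20*j (f(t, j) = 4*(j*(-5)) = 4*(-5*j) = -20*j)
f(6, z(w, 6 - 4*(-1)))² = (-20/(-1 + (6 - 4*(-1))))² = (-20/(-1 + (6 + 4)))² = (-20/(-1 + 10))² = (-20/9)² = 400/81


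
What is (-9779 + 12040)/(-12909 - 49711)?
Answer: -2261/62620 ≈ -0.036107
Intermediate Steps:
(-9779 + 12040)/(-12909 - 49711) = 2261/(-62620) = 2261*(-1/62620) = -2261/62620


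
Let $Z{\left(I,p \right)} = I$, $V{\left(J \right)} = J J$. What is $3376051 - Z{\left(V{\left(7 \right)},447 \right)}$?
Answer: $3376002$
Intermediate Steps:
$V{\left(J \right)} = J^{2}$
$3376051 - Z{\left(V{\left(7 \right)},447 \right)} = 3376051 - 7^{2} = 3376051 - 49 = 3376002$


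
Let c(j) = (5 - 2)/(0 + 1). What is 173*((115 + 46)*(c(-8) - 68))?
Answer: -1810445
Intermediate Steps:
c(j) = 3 (c(j) = 3/1 = 3*1 = 3)
173*((115 + 46)*(c(-8) - 68)) = 173*((115 + 46)*(3 - 68)) = 173*(161*(-65)) = 173*(-10465) = -1810445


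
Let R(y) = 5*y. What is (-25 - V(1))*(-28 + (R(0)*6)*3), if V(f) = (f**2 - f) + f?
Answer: 728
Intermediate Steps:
V(f) = f**2
(-25 - V(1))*(-28 + (R(0)*6)*3) = (-25 - 1*1**2)*(-28 + ((5*0)*6)*3) = (-25 - 1*1)*(-28 + (0*6)*3) = (-25 - 1)*(-28 + 0*3) = -26*(-28 + 0) = -26*(-28) = 728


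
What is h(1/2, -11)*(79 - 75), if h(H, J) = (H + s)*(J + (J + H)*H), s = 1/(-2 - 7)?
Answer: -455/18 ≈ -25.278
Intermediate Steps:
s = -1/9 (s = 1/(-9) = -1/9 ≈ -0.11111)
h(H, J) = (-1/9 + H)*(J + H*(H + J)) (h(H, J) = (H - 1/9)*(J + (J + H)*H) = (-1/9 + H)*(J + (H + J)*H) = (-1/9 + H)*(J + H*(H + J)))
h(1/2, -11)*(79 - 75) = ((1/2)**3 - 1/9*(-11) - (1/2)**2/9 - 11*(1/2)**2 + (8/9)*(-11)/2)*(79 - 75) = ((1/2)**3 + 11/9 - (1/2)**2/9 - 11*(1/2)**2 + (8/9)*(1/2)*(-11))*4 = (1/8 + 11/9 - 1/9*1/4 - 11*1/4 - 44/9)*4 = (1/8 + 11/9 - 1/36 - 11/4 - 44/9)*4 = -455/72*4 = -455/18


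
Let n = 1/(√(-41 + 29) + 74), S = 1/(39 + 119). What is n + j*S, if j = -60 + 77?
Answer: 26247/216776 - I*√3/2744 ≈ 0.12108 - 0.00063121*I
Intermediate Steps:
S = 1/158 ≈ 0.0063291
j = 17
n = 1/(74 + 2*I*√3) (n = 1/(√(-12) + 74) = 1/(2*I*√3 + 74) = 1/(74 + 2*I*√3) ≈ 0.013484 - 0.00063121*I)
n + j*S = (37/2744 - I*√3/2744) + 17*(1/158) = (37/2744 - I*√3/2744) + 17/158 = 26247/216776 - I*√3/2744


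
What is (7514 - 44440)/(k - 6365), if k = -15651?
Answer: 18463/11008 ≈ 1.6772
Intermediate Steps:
(7514 - 44440)/(k - 6365) = (7514 - 44440)/(-15651 - 6365) = -36926/(-22016) = -36926*(-1/22016) = 18463/11008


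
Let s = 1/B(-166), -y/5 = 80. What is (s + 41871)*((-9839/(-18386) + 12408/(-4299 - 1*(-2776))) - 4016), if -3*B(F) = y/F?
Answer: -943482095482539789/5600375600 ≈ -1.6847e+8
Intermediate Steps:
y = -400 (y = -5*80 = -400)
B(F) = 400/(3*F) (B(F) = -(-400)/(3*F) = 400/(3*F))
s = -249/200 (s = 1/((400/3)/(-166)) = 1/((400/3)*(-1/166)) = 1/(-200/249) = -249/200 ≈ -1.2450)
(s + 41871)*((-9839/(-18386) + 12408/(-4299 - 1*(-2776))) - 4016) = (-249/200 + 41871)*((-9839/(-18386) + 12408/(-4299 - 1*(-2776))) - 4016) = 8373951*((-9839*(-1/18386) + 12408/(-4299 + 2776)) - 4016)/200 = 8373951*((9839/18386 + 12408/(-1523)) - 4016)/200 = 8373951*((9839/18386 + 12408*(-1/1523)) - 4016)/200 = 8373951*((9839/18386 - 12408/1523) - 4016)/200 = 8373951*(-213148691/28001878 - 4016)/200 = (8373951/200)*(-112668690739/28001878) = -943482095482539789/5600375600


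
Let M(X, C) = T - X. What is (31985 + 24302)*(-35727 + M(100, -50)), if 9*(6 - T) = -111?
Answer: -6046687262/3 ≈ -2.0156e+9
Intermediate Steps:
T = 55/3 (T = 6 - 1/9*(-111) = 6 + 37/3 = 55/3 ≈ 18.333)
M(X, C) = 55/3 - X
(31985 + 24302)*(-35727 + M(100, -50)) = (31985 + 24302)*(-35727 + (55/3 - 1*100)) = 56287*(-35727 + (55/3 - 100)) = 56287*(-35727 - 245/3) = 56287*(-107426/3) = -6046687262/3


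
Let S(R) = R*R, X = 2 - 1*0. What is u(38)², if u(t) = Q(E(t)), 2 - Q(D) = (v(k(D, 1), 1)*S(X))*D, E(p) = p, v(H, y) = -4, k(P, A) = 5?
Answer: 372100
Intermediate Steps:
X = 2 (X = 2 + 0 = 2)
S(R) = R²
Q(D) = 2 + 16*D (Q(D) = 2 - (-4*2²)*D = 2 - (-4*4)*D = 2 - (-16)*D = 2 + 16*D)
u(t) = 2 + 16*t
u(38)² = (2 + 16*38)² = (2 + 608)² = 610² = 372100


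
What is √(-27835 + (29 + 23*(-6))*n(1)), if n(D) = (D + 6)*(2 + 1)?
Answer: 2*I*√7531 ≈ 173.56*I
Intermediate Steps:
n(D) = 18 + 3*D (n(D) = (6 + D)*3 = 18 + 3*D)
√(-27835 + (29 + 23*(-6))*n(1)) = √(-27835 + (29 + 23*(-6))*(18 + 3*1)) = √(-27835 + (29 - 138)*(18 + 3)) = √(-27835 - 109*21) = √(-27835 - 2289) = √(-30124) = 2*I*√7531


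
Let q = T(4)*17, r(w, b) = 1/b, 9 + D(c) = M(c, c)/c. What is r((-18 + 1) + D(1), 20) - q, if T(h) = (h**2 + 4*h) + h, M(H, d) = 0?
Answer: -12239/20 ≈ -611.95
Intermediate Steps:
T(h) = h**2 + 5*h
D(c) = -9 (D(c) = -9 + 0/c = -9 + 0 = -9)
q = 612 (q = (4*(5 + 4))*17 = (4*9)*17 = 36*17 = 612)
r((-18 + 1) + D(1), 20) - q = 1/20 - 1*612 = 1/20 - 612 = -12239/20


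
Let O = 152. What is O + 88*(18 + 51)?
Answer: 6224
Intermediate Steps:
O + 88*(18 + 51) = 152 + 88*(18 + 51) = 152 + 88*69 = 152 + 6072 = 6224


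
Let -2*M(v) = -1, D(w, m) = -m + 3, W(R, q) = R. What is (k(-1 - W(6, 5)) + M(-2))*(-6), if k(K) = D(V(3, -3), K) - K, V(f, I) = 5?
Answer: -105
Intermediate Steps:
D(w, m) = 3 - m
M(v) = ½ (M(v) = -½*(-1) = ½)
k(K) = 3 - 2*K (k(K) = (3 - K) - K = 3 - 2*K)
(k(-1 - W(6, 5)) + M(-2))*(-6) = ((3 - 2*(-1 - 1*6)) + ½)*(-6) = ((3 - 2*(-1 - 6)) + ½)*(-6) = ((3 - 2*(-7)) + ½)*(-6) = ((3 + 14) + ½)*(-6) = (17 + ½)*(-6) = (35/2)*(-6) = -105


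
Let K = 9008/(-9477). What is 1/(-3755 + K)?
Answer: -9477/35595143 ≈ -0.00026624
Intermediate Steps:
K = -9008/9477 (K = 9008*(-1/9477) = -9008/9477 ≈ -0.95051)
1/(-3755 + K) = 1/(-3755 - 9008/9477) = 1/(-35595143/9477) = -9477/35595143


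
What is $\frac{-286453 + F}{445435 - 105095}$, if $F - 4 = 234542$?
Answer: $- \frac{51907}{340340} \approx -0.15252$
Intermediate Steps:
$F = 234546$ ($F = 4 + 234542 = 234546$)
$\frac{-286453 + F}{445435 - 105095} = \frac{-286453 + 234546}{445435 - 105095} = - \frac{51907}{340340}$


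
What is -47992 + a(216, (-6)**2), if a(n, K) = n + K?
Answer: -47740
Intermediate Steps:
a(n, K) = K + n
-47992 + a(216, (-6)**2) = -47992 + ((-6)**2 + 216) = -47992 + (36 + 216) = -47992 + 252 = -47740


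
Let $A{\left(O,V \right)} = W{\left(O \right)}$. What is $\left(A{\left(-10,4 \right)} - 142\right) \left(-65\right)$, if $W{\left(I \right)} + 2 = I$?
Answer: $10010$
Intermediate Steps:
$W{\left(I \right)} = -2 + I$
$A{\left(O,V \right)} = -2 + O$
$\left(A{\left(-10,4 \right)} - 142\right) \left(-65\right) = \left(\left(-2 - 10\right) - 142\right) \left(-65\right) = \left(-12 - 142\right) \left(-65\right) = \left(-154\right) \left(-65\right) = 10010$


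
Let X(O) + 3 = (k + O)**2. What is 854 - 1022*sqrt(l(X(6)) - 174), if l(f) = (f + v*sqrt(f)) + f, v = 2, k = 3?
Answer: 854 - 1022*sqrt(-18 + 2*sqrt(78)) ≈ 854.0 - 592.83*I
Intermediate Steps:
X(O) = -3 + (3 + O)**2
l(f) = 2*f + 2*sqrt(f) (l(f) = (f + 2*sqrt(f)) + f = 2*f + 2*sqrt(f))
854 - 1022*sqrt(l(X(6)) - 174) = 854 - 1022*sqrt((2*(-3 + (3 + 6)**2) + 2*sqrt(-3 + (3 + 6)**2)) - 174) = 854 - 1022*sqrt((2*(-3 + 9**2) + 2*sqrt(-3 + 9**2)) - 174) = 854 - 1022*sqrt((2*(-3 + 81) + 2*sqrt(-3 + 81)) - 174) = 854 - 1022*sqrt((2*78 + 2*sqrt(78)) - 174) = 854 - 1022*sqrt((156 + 2*sqrt(78)) - 174) = 854 - 1022*sqrt(-18 + 2*sqrt(78))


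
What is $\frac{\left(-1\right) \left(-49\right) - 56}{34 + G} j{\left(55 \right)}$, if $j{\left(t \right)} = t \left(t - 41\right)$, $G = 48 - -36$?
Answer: $- \frac{2695}{59} \approx -45.678$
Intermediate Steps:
$G = 84$ ($G = 48 + 36 = 84$)
$j{\left(t \right)} = t \left(-41 + t\right)$
$\frac{\left(-1\right) \left(-49\right) - 56}{34 + G} j{\left(55 \right)} = \frac{\left(-1\right) \left(-49\right) - 56}{34 + 84} \cdot 55 \left(-41 + 55\right) = \frac{49 - 56}{118} \cdot 55 \cdot 14 = \left(-7\right) \frac{1}{118} \cdot 770 = \left(- \frac{7}{118}\right) 770 = - \frac{2695}{59}$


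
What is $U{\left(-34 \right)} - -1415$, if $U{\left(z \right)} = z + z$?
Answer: $1347$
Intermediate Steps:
$U{\left(z \right)} = 2 z$
$U{\left(-34 \right)} - -1415 = 2 \left(-34\right) - -1415 = -68 + 1415 = 1347$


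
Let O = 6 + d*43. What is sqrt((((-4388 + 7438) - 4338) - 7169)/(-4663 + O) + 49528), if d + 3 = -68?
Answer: sqrt(327134732030)/2570 ≈ 222.55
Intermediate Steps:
d = -71 (d = -3 - 68 = -71)
O = -3047 (O = 6 - 71*43 = 6 - 3053 = -3047)
sqrt((((-4388 + 7438) - 4338) - 7169)/(-4663 + O) + 49528) = sqrt((((-4388 + 7438) - 4338) - 7169)/(-4663 - 3047) + 49528) = sqrt(((3050 - 4338) - 7169)/(-7710) + 49528) = sqrt((-1288 - 7169)*(-1/7710) + 49528) = sqrt(-8457*(-1/7710) + 49528) = sqrt(2819/2570 + 49528) = sqrt(127289779/2570) = sqrt(327134732030)/2570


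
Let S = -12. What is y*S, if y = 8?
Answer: -96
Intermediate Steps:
y*S = 8*(-12) = -96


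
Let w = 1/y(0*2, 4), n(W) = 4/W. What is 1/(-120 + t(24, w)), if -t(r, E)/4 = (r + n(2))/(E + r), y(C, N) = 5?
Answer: -121/15040 ≈ -0.0080452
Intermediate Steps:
w = ⅕ (w = 1/5 = ⅕ ≈ 0.20000)
t(r, E) = -4*(2 + r)/(E + r) (t(r, E) = -4*(r + 4/2)/(E + r) = -4*(r + 4*(½))/(E + r) = -4*(r + 2)/(E + r) = -4*(2 + r)/(E + r))
1/(-120 + t(24, w)) = 1/(-120 + 4*(-2 - 1*24)/(⅕ + 24)) = 1/(-120 + 4*(-2 - 24)/(121/5)) = 1/(-120 + 4*(5/121)*(-26)) = 1/(-120 - 520/121) = 1/(-15040/121) = -121/15040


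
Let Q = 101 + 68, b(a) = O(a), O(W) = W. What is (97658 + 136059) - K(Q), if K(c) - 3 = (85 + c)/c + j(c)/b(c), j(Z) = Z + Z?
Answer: 39497074/169 ≈ 2.3371e+5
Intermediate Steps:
j(Z) = 2*Z
b(a) = a
Q = 169
K(c) = 5 + (85 + c)/c (K(c) = 3 + ((85 + c)/c + (2*c)/c) = 3 + ((85 + c)/c + 2) = 3 + (2 + (85 + c)/c) = 5 + (85 + c)/c)
(97658 + 136059) - K(Q) = (97658 + 136059) - (6 + 85/169) = 233717 - (6 + 85*(1/169)) = 233717 - (6 + 85/169) = 233717 - 1*1099/169 = 233717 - 1099/169 = 39497074/169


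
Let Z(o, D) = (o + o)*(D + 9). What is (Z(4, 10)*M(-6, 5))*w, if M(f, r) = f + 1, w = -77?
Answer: 58520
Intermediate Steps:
Z(o, D) = 2*o*(9 + D) (Z(o, D) = (2*o)*(9 + D) = 2*o*(9 + D))
M(f, r) = 1 + f
(Z(4, 10)*M(-6, 5))*w = ((2*4*(9 + 10))*(1 - 6))*(-77) = ((2*4*19)*(-5))*(-77) = (152*(-5))*(-77) = -760*(-77) = 58520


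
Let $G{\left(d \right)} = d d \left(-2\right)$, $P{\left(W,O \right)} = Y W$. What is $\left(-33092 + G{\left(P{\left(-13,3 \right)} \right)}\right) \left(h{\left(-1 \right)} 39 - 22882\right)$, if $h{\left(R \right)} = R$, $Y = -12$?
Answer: $1874112644$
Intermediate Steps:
$P{\left(W,O \right)} = - 12 W$
$G{\left(d \right)} = - 2 d^{2}$ ($G{\left(d \right)} = d^{2} \left(-2\right) = - 2 d^{2}$)
$\left(-33092 + G{\left(P{\left(-13,3 \right)} \right)}\right) \left(h{\left(-1 \right)} 39 - 22882\right) = \left(-33092 - 2 \left(\left(-12\right) \left(-13\right)\right)^{2}\right) \left(\left(-1\right) 39 - 22882\right) = \left(-33092 - 2 \cdot 156^{2}\right) \left(-39 - 22882\right) = \left(-33092 - 48672\right) \left(-22921\right) = \left(-81764\right) \left(-22921\right) = 1874112644$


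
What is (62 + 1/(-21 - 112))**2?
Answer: 67980025/17689 ≈ 3843.1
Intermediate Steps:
(62 + 1/(-21 - 112))**2 = (62 + 1/(-133))**2 = (62 - 1/133)**2 = (8245/133)**2 = 67980025/17689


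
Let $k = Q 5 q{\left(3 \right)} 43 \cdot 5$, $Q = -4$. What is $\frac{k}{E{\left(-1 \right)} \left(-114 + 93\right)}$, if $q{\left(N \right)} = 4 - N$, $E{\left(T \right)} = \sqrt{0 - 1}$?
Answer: $- \frac{4300 i}{21} \approx - 204.76 i$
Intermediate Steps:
$E{\left(T \right)} = i$ ($E{\left(T \right)} = \sqrt{-1} = i$)
$k = -4300$ ($k = \left(-4\right) 5 \left(4 - 3\right) 43 \cdot 5 = - 20 \left(4 - 3\right) 43 \cdot 5 = \left(-20\right) 1 \cdot 43 \cdot 5 = \left(-20\right) 43 \cdot 5 = \left(-860\right) 5 = -4300$)
$\frac{k}{E{\left(-1 \right)} \left(-114 + 93\right)} = - \frac{4300}{i \left(-114 + 93\right)} = - \frac{4300}{i \left(-21\right)} = - \frac{4300}{\left(-21\right) i} = - 4300 \frac{i}{21} = - \frac{4300 i}{21}$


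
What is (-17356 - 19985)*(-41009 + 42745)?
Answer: -64823976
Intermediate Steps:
(-17356 - 19985)*(-41009 + 42745) = -37341*1736 = -64823976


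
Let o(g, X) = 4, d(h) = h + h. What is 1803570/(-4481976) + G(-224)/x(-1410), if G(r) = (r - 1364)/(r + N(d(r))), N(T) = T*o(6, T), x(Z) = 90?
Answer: -3334607947/8470934640 ≈ -0.39365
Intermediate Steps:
d(h) = 2*h
N(T) = 4*T (N(T) = T*4 = 4*T)
G(r) = (-1364 + r)/(9*r) (G(r) = (r - 1364)/(r + 4*(2*r)) = (-1364 + r)/(r + 8*r) = (-1364 + r)/((9*r)) = (-1364 + r)*(1/(9*r)) = (-1364 + r)/(9*r))
1803570/(-4481976) + G(-224)/x(-1410) = 1803570/(-4481976) + ((⅑)*(-1364 - 224)/(-224))/90 = 1803570*(-1/4481976) + ((⅑)*(-1/224)*(-1588))*(1/90) = -300595/746996 + (397/504)*(1/90) = -300595/746996 + 397/45360 = -3334607947/8470934640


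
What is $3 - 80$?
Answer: $-77$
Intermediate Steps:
$3 - 80 = -77$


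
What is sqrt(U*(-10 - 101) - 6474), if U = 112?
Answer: I*sqrt(18906) ≈ 137.5*I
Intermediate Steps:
sqrt(U*(-10 - 101) - 6474) = sqrt(112*(-10 - 101) - 6474) = sqrt(112*(-111) - 6474) = sqrt(-12432 - 6474) = sqrt(-18906) = I*sqrt(18906)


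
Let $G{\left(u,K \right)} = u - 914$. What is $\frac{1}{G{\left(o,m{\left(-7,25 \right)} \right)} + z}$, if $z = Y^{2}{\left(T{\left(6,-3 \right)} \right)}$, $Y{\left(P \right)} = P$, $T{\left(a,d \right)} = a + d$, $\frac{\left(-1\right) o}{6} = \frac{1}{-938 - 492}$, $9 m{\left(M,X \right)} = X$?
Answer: $- \frac{715}{647072} \approx -0.001105$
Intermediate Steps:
$m{\left(M,X \right)} = \frac{X}{9}$
$o = \frac{3}{715}$ ($o = - \frac{6}{-938 - 492} = - \frac{6}{-1430} = \left(-6\right) \left(- \frac{1}{1430}\right) = \frac{3}{715} \approx 0.0041958$)
$G{\left(u,K \right)} = -914 + u$
$z = 9$ ($z = \left(6 - 3\right)^{2} = 3^{2} = 9$)
$\frac{1}{G{\left(o,m{\left(-7,25 \right)} \right)} + z} = \frac{1}{\left(-914 + \frac{3}{715}\right) + 9} = \frac{1}{- \frac{653507}{715} + 9} = \frac{1}{- \frac{647072}{715}} = - \frac{715}{647072}$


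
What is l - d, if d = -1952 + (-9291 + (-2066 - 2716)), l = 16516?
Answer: 32541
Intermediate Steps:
d = -16025 (d = -1952 + (-9291 - 4782) = -1952 - 14073 = -16025)
l - d = 16516 - 1*(-16025) = 16516 + 16025 = 32541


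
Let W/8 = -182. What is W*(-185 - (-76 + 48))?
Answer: 228592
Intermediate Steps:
W = -1456 (W = 8*(-182) = -1456)
W*(-185 - (-76 + 48)) = -1456*(-185 - (-76 + 48)) = -1456*(-185 - 1*(-28)) = -1456*(-185 + 28) = -1456*(-157) = 228592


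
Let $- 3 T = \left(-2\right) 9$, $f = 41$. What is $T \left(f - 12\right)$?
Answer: $174$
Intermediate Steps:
$T = 6$ ($T = - \frac{\left(-2\right) 9}{3} = \left(- \frac{1}{3}\right) \left(-18\right) = 6$)
$T \left(f - 12\right) = 6 \left(41 - 12\right) = 6 \cdot 29 = 174$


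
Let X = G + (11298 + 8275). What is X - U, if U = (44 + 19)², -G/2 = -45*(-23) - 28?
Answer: 13590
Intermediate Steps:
G = -2014 (G = -2*(-45*(-23) - 28) = -2*(1035 - 28) = -2*1007 = -2014)
U = 3969 (U = 63² = 3969)
X = 17559 (X = -2014 + (11298 + 8275) = -2014 + 19573 = 17559)
X - U = 17559 - 1*3969 = 17559 - 3969 = 13590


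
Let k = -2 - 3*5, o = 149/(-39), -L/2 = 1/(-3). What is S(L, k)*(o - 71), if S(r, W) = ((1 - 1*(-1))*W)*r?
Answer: 198424/117 ≈ 1695.9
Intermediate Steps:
L = ⅔ (L = -2/(-3) = -2*(-⅓) = ⅔ ≈ 0.66667)
o = -149/39 (o = 149*(-1/39) = -149/39 ≈ -3.8205)
k = -17 (k = -2 - 15 = -17)
S(r, W) = 2*W*r (S(r, W) = ((1 + 1)*W)*r = (2*W)*r = 2*W*r)
S(L, k)*(o - 71) = (2*(-17)*(⅔))*(-149/39 - 71) = -68/3*(-2918/39) = 198424/117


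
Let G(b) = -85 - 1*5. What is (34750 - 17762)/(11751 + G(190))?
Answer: 16988/11661 ≈ 1.4568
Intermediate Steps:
G(b) = -90 (G(b) = -85 - 5 = -90)
(34750 - 17762)/(11751 + G(190)) = (34750 - 17762)/(11751 - 90) = 16988/11661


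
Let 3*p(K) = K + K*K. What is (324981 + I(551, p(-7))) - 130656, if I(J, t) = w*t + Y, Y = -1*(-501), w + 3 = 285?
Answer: 198774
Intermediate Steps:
w = 282 (w = -3 + 285 = 282)
Y = 501
p(K) = K/3 + K**2/3 (p(K) = (K + K*K)/3 = (K + K**2)/3 = K/3 + K**2/3)
I(J, t) = 501 + 282*t (I(J, t) = 282*t + 501 = 501 + 282*t)
(324981 + I(551, p(-7))) - 130656 = (324981 + (501 + 282*((1/3)*(-7)*(1 - 7)))) - 130656 = (324981 + (501 + 282*((1/3)*(-7)*(-6)))) - 130656 = (324981 + (501 + 282*14)) - 130656 = (324981 + (501 + 3948)) - 130656 = (324981 + 4449) - 130656 = 329430 - 130656 = 198774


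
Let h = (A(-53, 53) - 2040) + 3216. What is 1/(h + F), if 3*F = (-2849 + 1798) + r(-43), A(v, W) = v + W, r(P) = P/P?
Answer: 1/826 ≈ 0.0012107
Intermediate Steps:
r(P) = 1
A(v, W) = W + v
h = 1176 (h = ((53 - 53) - 2040) + 3216 = (0 - 2040) + 3216 = -2040 + 3216 = 1176)
F = -350 (F = ((-2849 + 1798) + 1)/3 = (-1051 + 1)/3 = (⅓)*(-1050) = -350)
1/(h + F) = 1/(1176 - 350) = 1/826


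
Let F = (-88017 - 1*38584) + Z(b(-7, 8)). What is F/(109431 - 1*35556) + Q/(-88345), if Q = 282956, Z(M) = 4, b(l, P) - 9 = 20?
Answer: -2139172431/435099125 ≈ -4.9165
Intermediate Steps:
b(l, P) = 29 (b(l, P) = 9 + 20 = 29)
F = -126597 (F = (-88017 - 1*38584) + 4 = (-88017 - 38584) + 4 = -126601 + 4 = -126597)
F/(109431 - 1*35556) + Q/(-88345) = -126597/(109431 - 1*35556) + 282956/(-88345) = -126597/(109431 - 35556) + 282956*(-1/88345) = -126597/73875 - 282956/88345 = -126597*1/73875 - 282956/88345 = -42199/24625 - 282956/88345 = -2139172431/435099125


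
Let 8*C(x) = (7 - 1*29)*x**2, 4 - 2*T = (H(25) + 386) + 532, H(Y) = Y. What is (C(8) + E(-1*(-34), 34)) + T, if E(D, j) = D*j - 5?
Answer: 1011/2 ≈ 505.50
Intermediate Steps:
E(D, j) = -5 + D*j
T = -939/2 (T = 2 - ((25 + 386) + 532)/2 = 2 - (411 + 532)/2 = 2 - 1/2*943 = 2 - 943/2 = -939/2 ≈ -469.50)
C(x) = -11*x**2/4 (C(x) = ((7 - 1*29)*x**2)/8 = ((7 - 29)*x**2)/8 = (-22*x**2)/8 = -11*x**2/4)
(C(8) + E(-1*(-34), 34)) + T = (-11/4*8**2 + (-5 - 1*(-34)*34)) - 939/2 = (-11/4*64 + (-5 + 34*34)) - 939/2 = (-176 + (-5 + 1156)) - 939/2 = (-176 + 1151) - 939/2 = 975 - 939/2 = 1011/2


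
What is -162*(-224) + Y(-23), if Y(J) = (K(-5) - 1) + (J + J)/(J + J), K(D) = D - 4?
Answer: 36279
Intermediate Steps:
K(D) = -4 + D
Y(J) = -9 (Y(J) = ((-4 - 5) - 1) + (J + J)/(J + J) = (-9 - 1) + (2*J)/((2*J)) = -10 + (2*J)*(1/(2*J)) = -10 + 1 = -9)
-162*(-224) + Y(-23) = -162*(-224) - 9 = 36288 - 9 = 36279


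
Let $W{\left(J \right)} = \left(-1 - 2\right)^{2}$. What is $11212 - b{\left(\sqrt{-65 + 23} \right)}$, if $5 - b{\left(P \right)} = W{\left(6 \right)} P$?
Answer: $11207 + 9 i \sqrt{42} \approx 11207.0 + 58.327 i$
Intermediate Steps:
$W{\left(J \right)} = 9$ ($W{\left(J \right)} = \left(-3\right)^{2} = 9$)
$b{\left(P \right)} = 5 - 9 P$
$11212 - b{\left(\sqrt{-65 + 23} \right)} = 11212 - \left(5 - 9 \sqrt{-65 + 23}\right) = 11212 - \left(5 - 9 \sqrt{-42}\right) = 11212 - \left(5 - 9 i \sqrt{42}\right) = 11207 + 9 i \sqrt{42}$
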